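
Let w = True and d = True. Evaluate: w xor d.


Exclusive or is true when exactly one operand is true.
Substitute: w=True, d=True.
True xor True evaluates to False.

False


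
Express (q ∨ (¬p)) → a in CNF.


Step 1: Rewrite as ¬(q ∨ (¬p)) ∨ a = (¬q ∧ ¬(¬p)) ∨ a.
Step 2: Distribute ∨ over ∧.
Step 3: Eliminate any double negations (¬¬X = X).

((¬q) ∨ a) ∧ (p ∨ a)


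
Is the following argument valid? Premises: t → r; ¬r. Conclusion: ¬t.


This matches the form of modus tollens: the conclusion follows in every model of the premises.

Valid.


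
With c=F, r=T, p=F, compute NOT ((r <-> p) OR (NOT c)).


Substitute c=F, r=T, p=F:
r <-> p = T <-> F = F
NOT c = T
(r <-> p) OR (NOT c) = F OR T = T
NOT ((r <-> p) OR (NOT c)) = F

F


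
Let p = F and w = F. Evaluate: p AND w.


Conjunction is true only when both operands are true.
Substitute: p=F, w=F.
F AND F evaluates to F.

F


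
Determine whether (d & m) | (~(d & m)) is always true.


Build the truth table over {d, m}:
d | m | φ
---------
False | False | True
True | False | True
False | True | True
True | True | True
Every row evaluates to true.

Yes, it is a tautology.


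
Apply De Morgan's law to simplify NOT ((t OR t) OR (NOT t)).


De Morgan: the negation of a disjunction is the conjunction of the negations.
Distribute NOT across OR, flipping it to AND, and negate each literal.

((NOT t) AND (NOT t)) AND t


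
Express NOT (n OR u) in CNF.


Step 1: Apply De Morgan: ¬(n ∨ u) = ¬n ∧ ¬u.

(NOT n) AND (NOT u)


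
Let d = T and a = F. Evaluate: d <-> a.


Biconditional is true when both operands have the same truth value.
Substitute: d=T, a=F.
T <-> F evaluates to F.

F


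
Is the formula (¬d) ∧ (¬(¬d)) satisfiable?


Check all 2 assignments over {d}:
d | φ
-----
F | F
T | F
No assignment makes the formula true.

Unsatisfiable.


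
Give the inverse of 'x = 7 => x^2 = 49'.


The inverse of (P → Q) is (¬P → ¬Q). It is equivalent to the converse, not to the original.
Here P = 'x = 7' and Q = 'x^2 = 49'.

If not (x = 7), then not (x^2 = 49).


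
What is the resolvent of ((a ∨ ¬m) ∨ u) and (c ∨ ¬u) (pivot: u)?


The clauses contain complementary literals u and ¬u.
Resolution eliminates this pair and disjoins the remaining literals (merging duplicates).

((a ∨ ¬m) ∨ c)


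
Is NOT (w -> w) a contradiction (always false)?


Truth table over {w}:
w | φ
-----
F | F
T | F
Every row is false.

Yes, it is a contradiction.


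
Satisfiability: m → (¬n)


Search for a satisfying assignment over {m, n}.
Try m=F, n=F: the formula evaluates to T.
A satisfying assignment exists.

Satisfiable.


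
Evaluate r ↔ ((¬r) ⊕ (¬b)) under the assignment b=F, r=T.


Substitute b=F, r=T:
¬r = F
¬b = T
(¬r) ⊕ (¬b) = F ⊕ T = T
r ↔ ((¬r) ⊕ (¬b)) = T ↔ T = T

T


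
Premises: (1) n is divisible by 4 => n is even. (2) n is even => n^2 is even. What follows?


Hypothetical syllogism: from (P → Q) and (Q → R), infer (P → R).
Chain the two implications through the shared middle term 'n is even'.

n is divisible by 4 => n^2 is even


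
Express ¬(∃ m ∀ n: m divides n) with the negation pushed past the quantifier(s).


Negation flips each quantifier (∀↔∃) and negates the inner predicate.
¬(∃ m ∀ n: φ) = ∀ m ∃ n: ¬φ.

∀ m ∃ n: ¬(m divides n)


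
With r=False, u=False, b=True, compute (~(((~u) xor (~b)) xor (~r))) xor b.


Substitute r=False, u=False, b=True:
~u = True
~b = False
(~u) xor (~b) = True xor False = True
~r = True
((~u) xor (~b)) xor (~r) = True xor True = False
~(((~u) xor (~b)) xor (~r)) = True
(~(((~u) xor (~b)) xor (~r))) xor b = True xor True = False

False


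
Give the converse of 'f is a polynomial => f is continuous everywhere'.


The converse of (P → Q) is (Q → P). It is not in general equivalent to the original.
Here P = 'f is a polynomial' and Q = 'f is continuous everywhere'.

If f is continuous everywhere, then f is a polynomial.


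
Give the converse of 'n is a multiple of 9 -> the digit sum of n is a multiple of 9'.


The converse of (P → Q) is (Q → P). It is not in general equivalent to the original.
Here P = 'n is a multiple of 9' and Q = 'the digit sum of n is a multiple of 9'.

If the digit sum of n is a multiple of 9, then n is a multiple of 9.


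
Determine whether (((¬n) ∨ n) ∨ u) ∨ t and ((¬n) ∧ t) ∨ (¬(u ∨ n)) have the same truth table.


Compare truth tables:
n | t | u | φ | ψ
-----------------
F | F | F | T | T
T | F | F | T | F
F | T | F | T | T
T | T | F | T | F
F | F | T | T | F
T | F | T | T | F
F | T | T | T | T
T | T | T | T | F
They differ at row 2 (n=T, t=F, u=F): φ=T but ψ=F.

No, they are not logically equivalent.


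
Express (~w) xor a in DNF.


Step 1: (¬w) ⊕ a is true exactly when they disagree: ((¬w) ∧ ¬a) ∨ (¬(¬w) ∧ a).
Step 2: Eliminate any double negations (¬¬X = X).

((~w) & (~a)) | (w & a)


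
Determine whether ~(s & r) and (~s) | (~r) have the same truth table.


Compare truth tables:
r | s | φ | ψ
-------------
False | False | True | True
True | False | True | True
False | True | True | True
True | True | False | False
The columns φ and ψ agree on every row.

Yes, they are logically equivalent.


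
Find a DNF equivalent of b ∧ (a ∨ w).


Step 1: Distribute ∧ over ∨: b ∧ (a ∨ w) = (b ∧ a) ∨ (b ∧ w).

(b ∧ a) ∨ (b ∧ w)


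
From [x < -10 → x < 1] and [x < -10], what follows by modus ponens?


Modus ponens: from (P → Q) and P, infer Q.
P = 'x < -10' is asserted, and P → Q holds, so Q follows.

x < 1.


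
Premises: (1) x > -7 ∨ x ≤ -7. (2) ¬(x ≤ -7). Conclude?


Disjunctive syllogism: from (P ∨ Q) and ¬P, infer Q.
One disjunct, 'x ≤ -7', is ruled out; the other must hold.

x > -7


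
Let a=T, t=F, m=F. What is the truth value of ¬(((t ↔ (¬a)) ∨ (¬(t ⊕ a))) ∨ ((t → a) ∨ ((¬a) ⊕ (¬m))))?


Substitute a=T, t=F, m=F:
… (earlier sub-steps elided)
t ⊕ a = F ⊕ T = T
¬(t ⊕ a) = F
(t ↔ (¬a)) ∨ (¬(t ⊕ a)) = T ∨ F = T
t → a = F → T = T
¬a = F
¬m = T
(¬a) ⊕ (¬m) = F ⊕ T = T
(t → a) ∨ ((¬a) ⊕ (¬m)) = T ∨ T = T
((t ↔ (¬a)) ∨ (¬(t ⊕ a))) ∨ ((t → a) ∨ ((¬a) ⊕ (¬m))) = T ∨ T = T
¬(((t ↔ (¬a)) ∨ (¬(t ⊕ a))) ∨ ((t → a) ∨ ((¬a) ⊕ (¬m)))) = F

F


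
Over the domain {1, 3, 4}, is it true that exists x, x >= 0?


Evaluate the predicate on each element: 1:True, 3:True, 4:True.
Witness x = 1 satisfies the predicate.

True


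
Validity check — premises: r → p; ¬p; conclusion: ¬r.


This matches the form of modus tollens: the conclusion follows in every model of the premises.

Valid.


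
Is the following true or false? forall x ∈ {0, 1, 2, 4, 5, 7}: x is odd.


Evaluate the predicate on each element: 0:False, 1:True, 2:False, 4:False, 5:True, 7:True.
Counterexample x = 0 fails the predicate.

False


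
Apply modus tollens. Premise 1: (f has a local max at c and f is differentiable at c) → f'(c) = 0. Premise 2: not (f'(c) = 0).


Modus tollens: from (P → Q) and ¬Q, infer ¬P.
Q = 'f'(c) = 0' is denied; since P → Q, P must also fail.

Not ((f has a local max at c and f is differentiable at c)).


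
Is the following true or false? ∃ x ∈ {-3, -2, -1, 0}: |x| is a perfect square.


Evaluate the predicate on each element: -3:F, -2:F, -1:T, 0:T.
Witness x = -1 satisfies the predicate.

T


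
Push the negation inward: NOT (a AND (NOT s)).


De Morgan: the negation of a conjunction is the disjunction of the negations.
Distribute NOT across AND, flipping it to OR, and negate each literal.

(NOT a) OR s


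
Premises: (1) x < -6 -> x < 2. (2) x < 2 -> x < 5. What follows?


Hypothetical syllogism: from (P → Q) and (Q → R), infer (P → R).
Chain the two implications through the shared middle term 'x < 2'.

x < -6 -> x < 5


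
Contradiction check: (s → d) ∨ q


Truth table over {d, q, s}:
d | q | s | φ
-------------
F | F | F | T
T | F | F | T
F | T | F | T
T | T | F | T
F | F | T | F
T | F | T | T
F | T | T | T
T | T | T | T
Satisfying assignment at row 1: d=F, q=F, s=F gives T.

No, it is not a contradiction.


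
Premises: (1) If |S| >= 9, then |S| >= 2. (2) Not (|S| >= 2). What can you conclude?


Modus tollens: from (P → Q) and ¬Q, infer ¬P.
Q = '|S| >= 2' is denied; since P → Q, P must also fail.

Not (|S| >= 9).


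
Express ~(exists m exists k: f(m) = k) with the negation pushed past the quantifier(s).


Negation flips each quantifier (∀↔∃) and negates the inner predicate.
¬(exists m exists k: φ) = forall m forall k: ¬φ.

forall m forall k: ~(f(m) = k)


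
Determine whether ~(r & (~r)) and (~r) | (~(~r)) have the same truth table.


Compare truth tables:
r | φ | ψ
---------
False | True | True
True | True | True
The columns φ and ψ agree on every row.

Yes, they are logically equivalent.


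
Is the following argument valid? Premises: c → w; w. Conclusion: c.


This is affirming the consequent (fallacy). There exist truth assignments where the premises are all true but the conclusion is false.

Invalid.


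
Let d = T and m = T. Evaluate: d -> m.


Implication is false only when antecedent is true and consequent is false.
Substitute: d=T, m=T.
T -> T evaluates to T.

T


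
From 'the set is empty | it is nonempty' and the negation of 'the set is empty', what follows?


Disjunctive syllogism: from (P ∨ Q) and ¬P, infer Q.
One disjunct, 'the set is empty', is ruled out; the other must hold.

it is nonempty


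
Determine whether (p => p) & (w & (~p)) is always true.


Build the truth table over {p, w}:
p | w | φ
---------
False | False | False
True | False | False
False | True | True
True | True | False
Counterexample at row 1: with p=False, w=False, the formula is False.

No, it is not a tautology.


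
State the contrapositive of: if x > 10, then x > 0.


The contrapositive of (P → Q) is (¬Q → ¬P); it is logically equivalent to the original.
Here P = 'x > 10' and Q = 'x > 0'.

If not (x > 0), then not (x > 10).


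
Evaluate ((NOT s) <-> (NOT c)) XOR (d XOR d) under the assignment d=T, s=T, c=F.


Substitute d=T, s=T, c=F:
NOT s = F
NOT c = T
(NOT s) <-> (NOT c) = F <-> T = F
d XOR d = T XOR T = F
((NOT s) <-> (NOT c)) XOR (d XOR d) = F XOR F = F

F


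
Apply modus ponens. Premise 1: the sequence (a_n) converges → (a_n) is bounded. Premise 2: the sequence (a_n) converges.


Modus ponens: from (P → Q) and P, infer Q.
P = 'the sequence (a_n) converges' is asserted, and P → Q holds, so Q follows.

(a_n) is bounded.


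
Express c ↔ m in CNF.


Step 1: Rewrite c ↔ m as (c → m) ∧ (m → c).
Step 2: Rewrite each implication as a disjunction.

((¬c) ∨ m) ∧ ((¬m) ∨ c)


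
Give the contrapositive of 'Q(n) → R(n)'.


The contrapositive of (P → Q) is (¬Q → ¬P); it is logically equivalent to the original.
Here P = 'Q(n)' and Q = 'R(n)'.

If not (R(n)), then not (Q(n)).


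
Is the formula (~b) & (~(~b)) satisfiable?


Check all 2 assignments over {b}:
b | φ
-----
False | False
True | False
No assignment makes the formula true.

Unsatisfiable.


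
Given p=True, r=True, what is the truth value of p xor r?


Exclusive or is true when exactly one operand is true.
Substitute: p=True, r=True.
True xor True evaluates to False.

False


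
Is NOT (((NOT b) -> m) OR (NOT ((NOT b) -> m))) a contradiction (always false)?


Truth table over {b, m}:
b | m | φ
---------
F | F | F
T | F | F
F | T | F
T | T | F
Every row is false.

Yes, it is a contradiction.


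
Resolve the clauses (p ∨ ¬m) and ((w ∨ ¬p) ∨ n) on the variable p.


The clauses contain complementary literals p and ¬p.
Resolution eliminates this pair and disjoins the remaining literals (merging duplicates).

((¬m ∨ n) ∨ w)


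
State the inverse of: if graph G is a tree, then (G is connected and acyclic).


The inverse of (P → Q) is (¬P → ¬Q). It is equivalent to the converse, not to the original.
Here P = 'graph G is a tree' and Q = '(G is connected and acyclic)'.

If not (graph G is a tree), then not ((G is connected and acyclic)).


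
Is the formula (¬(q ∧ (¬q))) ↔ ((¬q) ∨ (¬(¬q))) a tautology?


Build the truth table over {q}:
q | φ
-----
F | T
T | T
Every row evaluates to true.

Yes, it is a tautology.


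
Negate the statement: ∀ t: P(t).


¬(∀ x: φ) = ∃ x: ¬φ, and ¬(∃ x: φ) = ∀ x: ¬φ.
Apply to the universal statement.

∃ t: ¬(P(t))


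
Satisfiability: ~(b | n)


Search for a satisfying assignment over {b, n}.
Try b=False, n=False: the formula evaluates to True.
A satisfying assignment exists.

Satisfiable.


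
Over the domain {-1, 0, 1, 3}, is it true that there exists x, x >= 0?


Evaluate the predicate on each element: -1:F, 0:T, 1:T, 3:T.
Witness x = 0 satisfies the predicate.

T


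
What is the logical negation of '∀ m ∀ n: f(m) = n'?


Negation flips each quantifier (∀↔∃) and negates the inner predicate.
¬(∀ m ∀ n: φ) = ∃ m ∃ n: ¬φ.

∃ m ∃ n: ¬(f(m) = n)


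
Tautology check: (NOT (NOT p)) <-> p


Build the truth table over {p}:
p | φ
-----
F | T
T | T
Every row evaluates to true.

Yes, it is a tautology.


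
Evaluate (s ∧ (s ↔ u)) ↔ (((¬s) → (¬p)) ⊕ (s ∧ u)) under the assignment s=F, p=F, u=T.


Substitute s=F, p=F, u=T:
s ↔ u = F ↔ T = F
s ∧ (s ↔ u) = F ∧ F = F
¬s = T
¬p = T
(¬s) → (¬p) = T → T = T
s ∧ u = F ∧ T = F
((¬s) → (¬p)) ⊕ (s ∧ u) = T ⊕ F = T
(s ∧ (s ↔ u)) ↔ (((¬s) → (¬p)) ⊕ (s ∧ u)) = F ↔ T = F

F


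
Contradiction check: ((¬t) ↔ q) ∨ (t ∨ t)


Truth table over {q, t}:
q | t | φ
---------
F | F | F
T | F | T
F | T | T
T | T | T
Satisfying assignment at row 2: q=T, t=F gives T.

No, it is not a contradiction.


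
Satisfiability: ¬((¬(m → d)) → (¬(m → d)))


Check all 4 assignments over {d, m}:
d | m | φ
---------
F | F | F
T | F | F
F | T | F
T | T | F
No assignment makes the formula true.

Unsatisfiable.


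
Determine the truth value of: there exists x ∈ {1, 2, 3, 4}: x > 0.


Evaluate the predicate on each element: 1:T, 2:T, 3:T, 4:T.
Witness x = 1 satisfies the predicate.

T


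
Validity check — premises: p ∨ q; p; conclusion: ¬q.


This is affirming a disjunct (fallacy). There exist truth assignments where the premises are all true but the conclusion is false.

Invalid.


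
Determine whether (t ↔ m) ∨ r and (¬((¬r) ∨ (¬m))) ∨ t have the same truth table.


Compare truth tables:
m | r | t | φ | ψ
-----------------
F | F | F | T | F
T | F | F | F | F
F | T | F | T | F
T | T | F | T | T
F | F | T | F | T
T | F | T | T | T
F | T | T | T | T
T | T | T | T | T
They differ at row 1 (m=F, r=F, t=F): φ=T but ψ=F.

No, they are not logically equivalent.


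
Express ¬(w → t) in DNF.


Step 1: Rewrite implication then negate: ¬(¬w ∨ t) = w ∧ ¬t.

w ∧ (¬t)


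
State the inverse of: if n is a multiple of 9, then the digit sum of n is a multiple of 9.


The inverse of (P → Q) is (¬P → ¬Q). It is equivalent to the converse, not to the original.
Here P = 'n is a multiple of 9' and Q = 'the digit sum of n is a multiple of 9'.

If not (n is a multiple of 9), then not (the digit sum of n is a multiple of 9).


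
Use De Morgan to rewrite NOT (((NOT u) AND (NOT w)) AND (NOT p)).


De Morgan: the negation of a conjunction is the disjunction of the negations.
Distribute NOT across AND, flipping it to OR, and negate each literal.

(u OR w) OR p


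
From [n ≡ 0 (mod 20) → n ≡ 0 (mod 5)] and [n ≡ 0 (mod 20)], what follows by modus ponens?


Modus ponens: from (P → Q) and P, infer Q.
P = 'n ≡ 0 (mod 20)' is asserted, and P → Q holds, so Q follows.

n ≡ 0 (mod 5).


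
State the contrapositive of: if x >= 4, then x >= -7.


The contrapositive of (P → Q) is (¬Q → ¬P); it is logically equivalent to the original.
Here P = 'x >= 4' and Q = 'x >= -7'.

If not (x >= -7), then not (x >= 4).


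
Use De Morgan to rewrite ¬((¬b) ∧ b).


De Morgan: the negation of a conjunction is the disjunction of the negations.
Distribute ¬ across ∧, flipping it to ∨, and negate each literal.

b ∨ (¬b)


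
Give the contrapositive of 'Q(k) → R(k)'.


The contrapositive of (P → Q) is (¬Q → ¬P); it is logically equivalent to the original.
Here P = 'Q(k)' and Q = 'R(k)'.

If not (R(k)), then not (Q(k)).


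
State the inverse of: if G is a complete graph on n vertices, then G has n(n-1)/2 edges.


The inverse of (P → Q) is (¬P → ¬Q). It is equivalent to the converse, not to the original.
Here P = 'G is a complete graph on n vertices' and Q = 'G has n(n-1)/2 edges'.

If not (G is a complete graph on n vertices), then not (G has n(n-1)/2 edges).


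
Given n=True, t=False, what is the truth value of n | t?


Disjunction is false only when both operands are false.
Substitute: n=True, t=False.
True | False evaluates to True.

True


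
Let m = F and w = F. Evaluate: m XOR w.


Exclusive or is true when exactly one operand is true.
Substitute: m=F, w=F.
F XOR F evaluates to F.

F


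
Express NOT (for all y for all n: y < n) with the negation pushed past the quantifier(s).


Negation flips each quantifier (∀↔∃) and negates the inner predicate.
¬(for all y for all n: φ) = there exists y there exists n: ¬φ.

there exists y there exists n: NOT(y < n)


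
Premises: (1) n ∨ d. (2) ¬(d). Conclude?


Disjunctive syllogism: from (P ∨ Q) and ¬P, infer Q.
One disjunct, 'd', is ruled out; the other must hold.

n


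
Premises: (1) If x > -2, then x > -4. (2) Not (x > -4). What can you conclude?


Modus tollens: from (P → Q) and ¬Q, infer ¬P.
Q = 'x > -4' is denied; since P → Q, P must also fail.

Not (x > -2).


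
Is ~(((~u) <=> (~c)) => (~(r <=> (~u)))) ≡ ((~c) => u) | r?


Compare truth tables:
c | r | u | φ | ψ
-----------------
False | False | False | False | False
True | False | False | False | True
False | True | False | True | True
True | True | False | False | True
False | False | True | False | True
True | False | True | True | True
False | True | True | False | True
True | True | True | False | True
They differ at row 2 (c=True, r=False, u=False): φ=False but ψ=True.

No, they are not logically equivalent.


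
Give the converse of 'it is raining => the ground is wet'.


The converse of (P → Q) is (Q → P). It is not in general equivalent to the original.
Here P = 'it is raining' and Q = 'the ground is wet'.

If the ground is wet, then it is raining.


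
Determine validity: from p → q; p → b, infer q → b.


This is (no valid rule). There exist truth assignments where the premises are all true but the conclusion is false.

Invalid.


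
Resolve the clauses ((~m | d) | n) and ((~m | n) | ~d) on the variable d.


The clauses contain complementary literals d and ~d.
Resolution eliminates this pair and disjoins the remaining literals (merging duplicates).

(~m | n)


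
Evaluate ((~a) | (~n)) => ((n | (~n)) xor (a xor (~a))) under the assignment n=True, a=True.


Substitute n=True, a=True:
~a = False
~n = False
(~a) | (~n) = False | False = False
~n = False
n | (~n) = True | False = True
~a = False
a xor (~a) = True xor False = True
(n | (~n)) xor (a xor (~a)) = True xor True = False
((~a) | (~n)) => ((n | (~n)) xor (a xor (~a))) = False => False = True

True


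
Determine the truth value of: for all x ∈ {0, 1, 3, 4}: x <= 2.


Evaluate the predicate on each element: 0:T, 1:T, 3:F, 4:F.
Counterexample x = 3 fails the predicate.

F


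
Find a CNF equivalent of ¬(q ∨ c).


Step 1: Apply De Morgan: ¬(q ∨ c) = ¬q ∧ ¬c.

(¬q) ∧ (¬c)


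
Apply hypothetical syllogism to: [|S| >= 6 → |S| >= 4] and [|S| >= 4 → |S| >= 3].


Hypothetical syllogism: from (P → Q) and (Q → R), infer (P → R).
Chain the two implications through the shared middle term '|S| >= 4'.

|S| >= 6 → |S| >= 3


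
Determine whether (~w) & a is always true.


Build the truth table over {a, w}:
a | w | φ
---------
False | False | False
True | False | True
False | True | False
True | True | False
Counterexample at row 1: with a=False, w=False, the formula is False.

No, it is not a tautology.


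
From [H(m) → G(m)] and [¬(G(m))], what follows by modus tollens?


Modus tollens: from (P → Q) and ¬Q, infer ¬P.
Q = 'G(m)' is denied; since P → Q, P must also fail.

Not (H(m)).


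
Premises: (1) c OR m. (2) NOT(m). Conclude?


Disjunctive syllogism: from (P ∨ Q) and ¬P, infer Q.
One disjunct, 'm', is ruled out; the other must hold.

c


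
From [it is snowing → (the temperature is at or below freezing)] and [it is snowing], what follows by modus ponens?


Modus ponens: from (P → Q) and P, infer Q.
P = 'it is snowing' is asserted, and P → Q holds, so Q follows.

(the temperature is at or below freezing).


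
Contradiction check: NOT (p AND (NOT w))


Truth table over {p, w}:
p | w | φ
---------
F | F | T
T | F | F
F | T | T
T | T | T
Satisfying assignment at row 1: p=F, w=F gives T.

No, it is not a contradiction.


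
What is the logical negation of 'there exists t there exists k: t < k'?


Negation flips each quantifier (∀↔∃) and negates the inner predicate.
¬(there exists t there exists k: φ) = for all t for all k: ¬φ.

for all t for all k: NOT(t < k)


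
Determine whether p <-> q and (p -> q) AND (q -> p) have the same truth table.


Compare truth tables:
p | q | φ | ψ
-------------
F | F | T | T
T | F | F | F
F | T | F | F
T | T | T | T
The columns φ and ψ agree on every row.

Yes, they are logically equivalent.


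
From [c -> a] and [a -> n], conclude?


Hypothetical syllogism: from (P → Q) and (Q → R), infer (P → R).
Chain the two implications through the shared middle term 'a'.

c -> n


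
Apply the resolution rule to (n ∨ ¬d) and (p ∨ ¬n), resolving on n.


The clauses contain complementary literals n and ¬n.
Resolution eliminates this pair and disjoins the remaining literals (merging duplicates).

(¬d ∨ p)


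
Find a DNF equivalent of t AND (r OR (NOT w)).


Step 1: Distribute ∧ over ∨: t ∧ (r ∨ (¬w)) = (t ∧ r) ∨ (t ∧ (¬w)).

(t AND r) OR (t AND (NOT w))


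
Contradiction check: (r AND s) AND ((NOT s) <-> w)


Truth table over {r, s, w}:
r | s | w | φ
-------------
F | F | F | F
T | F | F | F
F | T | F | F
T | T | F | T
F | F | T | F
T | F | T | F
F | T | T | F
T | T | T | F
Satisfying assignment at row 4: r=T, s=T, w=F gives T.

No, it is not a contradiction.


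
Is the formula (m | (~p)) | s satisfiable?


Search for a satisfying assignment over {m, p, s}.
Try m=False, p=False, s=False: the formula evaluates to True.
A satisfying assignment exists.

Satisfiable.


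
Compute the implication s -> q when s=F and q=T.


Implication is false only when antecedent is true and consequent is false.
Substitute: s=F, q=T.
F -> T evaluates to T.

T


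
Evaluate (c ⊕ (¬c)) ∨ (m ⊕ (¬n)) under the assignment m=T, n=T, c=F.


Substitute m=T, n=T, c=F:
¬c = T
c ⊕ (¬c) = F ⊕ T = T
¬n = F
m ⊕ (¬n) = T ⊕ F = T
(c ⊕ (¬c)) ∨ (m ⊕ (¬n)) = T ∨ T = T

T


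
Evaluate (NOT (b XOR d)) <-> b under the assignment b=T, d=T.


Substitute b=T, d=T:
b XOR d = T XOR T = F
NOT (b XOR d) = T
(NOT (b XOR d)) <-> b = T <-> T = T

T


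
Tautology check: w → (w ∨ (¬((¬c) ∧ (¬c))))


Build the truth table over {c, w}:
c | w | φ
---------
F | F | T
T | F | T
F | T | T
T | T | T
Every row evaluates to true.

Yes, it is a tautology.


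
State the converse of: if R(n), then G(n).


The converse of (P → Q) is (Q → P). It is not in general equivalent to the original.
Here P = 'R(n)' and Q = 'G(n)'.

If G(n), then R(n).


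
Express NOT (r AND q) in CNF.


Step 1: Apply De Morgan: ¬(r ∧ q) = ¬r ∨ ¬q.

(NOT r) OR (NOT q)


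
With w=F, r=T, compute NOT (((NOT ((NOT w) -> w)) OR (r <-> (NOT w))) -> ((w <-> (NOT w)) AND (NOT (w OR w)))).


Substitute w=F, r=T:
… (earlier sub-steps elided)
NOT w = T
r <-> (NOT w) = T <-> T = T
(NOT ((NOT w) -> w)) OR (r <-> (NOT w)) = T OR T = T
NOT w = T
w <-> (NOT w) = F <-> T = F
w OR w = F OR F = F
NOT (w OR w) = T
(w <-> (NOT w)) AND (NOT (w OR w)) = F AND T = F
((NOT ((NOT w) -> w)) OR (r <-> (NOT w))) -> ((w <-> (NOT w)) AND (NOT (w OR w))) = T -> F = F
NOT (((NOT ((NOT w) -> w)) OR (r <-> (NOT w))) -> ((w <-> (NOT w)) AND (NOT (w OR w)))) = T

T


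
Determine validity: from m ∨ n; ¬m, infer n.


This matches the form of disjunctive syllogism: the conclusion follows in every model of the premises.

Valid.


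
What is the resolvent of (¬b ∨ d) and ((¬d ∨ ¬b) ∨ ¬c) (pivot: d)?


The clauses contain complementary literals d and ¬d.
Resolution eliminates this pair and disjoins the remaining literals (merging duplicates).

(¬b ∨ ¬c)


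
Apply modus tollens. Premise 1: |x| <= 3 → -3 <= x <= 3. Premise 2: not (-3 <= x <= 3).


Modus tollens: from (P → Q) and ¬Q, infer ¬P.
Q = '-3 <= x <= 3' is denied; since P → Q, P must also fail.

Not (|x| <= 3).


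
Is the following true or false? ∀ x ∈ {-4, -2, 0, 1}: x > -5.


Evaluate the predicate on each element: -4:T, -2:T, 0:T, 1:T.
Every element satisfies the predicate.

T


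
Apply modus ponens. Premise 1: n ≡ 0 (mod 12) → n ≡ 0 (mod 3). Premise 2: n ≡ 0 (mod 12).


Modus ponens: from (P → Q) and P, infer Q.
P = 'n ≡ 0 (mod 12)' is asserted, and P → Q holds, so Q follows.

n ≡ 0 (mod 3).


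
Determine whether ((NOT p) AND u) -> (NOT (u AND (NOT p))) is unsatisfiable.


Truth table over {p, u}:
p | u | φ
---------
F | F | T
T | F | T
F | T | F
T | T | T
Satisfying assignment at row 1: p=F, u=F gives T.

No, it is not a contradiction.


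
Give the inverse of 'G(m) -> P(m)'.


The inverse of (P → Q) is (¬P → ¬Q). It is equivalent to the converse, not to the original.
Here P = 'G(m)' and Q = 'P(m)'.

If not (G(m)), then not (P(m)).


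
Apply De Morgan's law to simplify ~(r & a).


De Morgan: the negation of a conjunction is the disjunction of the negations.
Distribute ~ across &, flipping it to |, and negate each literal.

(~r) | (~a)


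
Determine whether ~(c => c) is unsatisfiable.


Truth table over {c}:
c | φ
-----
False | False
True | False
Every row is false.

Yes, it is a contradiction.


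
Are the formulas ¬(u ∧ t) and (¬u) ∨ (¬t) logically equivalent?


Compare truth tables:
t | u | φ | ψ
-------------
F | F | T | T
T | F | T | T
F | T | T | T
T | T | F | F
The columns φ and ψ agree on every row.

Yes, they are logically equivalent.


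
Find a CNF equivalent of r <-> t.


Step 1: Rewrite r ↔ t as (r → t) ∧ (t → r).
Step 2: Rewrite each implication as a disjunction.

((NOT r) OR t) AND ((NOT t) OR r)


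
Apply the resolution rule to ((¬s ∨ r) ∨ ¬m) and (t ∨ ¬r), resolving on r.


The clauses contain complementary literals r and ¬r.
Resolution eliminates this pair and disjoins the remaining literals (merging duplicates).

((¬s ∨ ¬m) ∨ t)


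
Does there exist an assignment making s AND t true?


Search for a satisfying assignment over {s, t}.
Try s=T, t=T: the formula evaluates to T.
A satisfying assignment exists.

Satisfiable.


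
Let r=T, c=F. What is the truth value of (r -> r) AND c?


Substitute r=T, c=F:
r -> r = T -> T = T
(r -> r) AND c = T AND F = F

F


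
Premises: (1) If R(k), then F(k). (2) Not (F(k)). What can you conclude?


Modus tollens: from (P → Q) and ¬Q, infer ¬P.
Q = 'F(k)' is denied; since P → Q, P must also fail.

Not (R(k)).


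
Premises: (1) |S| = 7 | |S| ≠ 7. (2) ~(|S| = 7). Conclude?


Disjunctive syllogism: from (P ∨ Q) and ¬P, infer Q.
One disjunct, '|S| = 7', is ruled out; the other must hold.

|S| ≠ 7


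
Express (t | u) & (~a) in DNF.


Step 1: Distribute ∧ over ∨: (t ∨ u) ∧ (¬a) = (t ∧ (¬a)) ∨ (u ∧ (¬a)).

(t & (~a)) | (u & (~a))


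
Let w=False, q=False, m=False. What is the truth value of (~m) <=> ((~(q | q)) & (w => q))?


Substitute w=False, q=False, m=False:
~m = True
q | q = False | False = False
~(q | q) = True
w => q = False => False = True
(~(q | q)) & (w => q) = True & True = True
(~m) <=> ((~(q | q)) & (w => q)) = True <=> True = True

True


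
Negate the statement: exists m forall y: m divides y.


Negation flips each quantifier (∀↔∃) and negates the inner predicate.
¬(exists m forall y: φ) = forall m exists y: ¬φ.

forall m exists y: ~(m divides y)


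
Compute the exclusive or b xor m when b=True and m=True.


Exclusive or is true when exactly one operand is true.
Substitute: b=True, m=True.
True xor True evaluates to False.

False


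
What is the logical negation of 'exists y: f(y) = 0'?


¬(forall x: φ) = exists x: ¬φ, and ¬(exists x: φ) = forall x: ¬φ.
Apply to the existential statement.

forall y: ~(f(y) = 0)


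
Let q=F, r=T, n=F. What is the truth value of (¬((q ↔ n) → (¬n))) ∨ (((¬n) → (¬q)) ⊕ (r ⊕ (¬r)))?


Substitute q=F, r=T, n=F:
… (earlier sub-steps elided)
¬n = T
(q ↔ n) → (¬n) = T → T = T
¬((q ↔ n) → (¬n)) = F
¬n = T
¬q = T
(¬n) → (¬q) = T → T = T
¬r = F
r ⊕ (¬r) = T ⊕ F = T
((¬n) → (¬q)) ⊕ (r ⊕ (¬r)) = T ⊕ T = F
(¬((q ↔ n) → (¬n))) ∨ (((¬n) → (¬q)) ⊕ (r ⊕ (¬r))) = F ∨ F = F

F


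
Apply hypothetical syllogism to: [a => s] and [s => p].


Hypothetical syllogism: from (P → Q) and (Q → R), infer (P → R).
Chain the two implications through the shared middle term 's'.

a => p


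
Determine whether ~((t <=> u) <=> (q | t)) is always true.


Build the truth table over {q, t, u}:
q | t | u | φ
-------------
False | False | False | True
True | False | False | False
False | True | False | True
True | True | False | True
False | False | True | False
True | False | True | True
False | True | True | False
True | True | True | False
Counterexample at row 2: with q=True, t=False, u=False, the formula is False.

No, it is not a tautology.


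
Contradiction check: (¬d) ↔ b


Truth table over {b, d}:
b | d | φ
---------
F | F | F
T | F | T
F | T | T
T | T | F
Satisfying assignment at row 2: b=T, d=F gives T.

No, it is not a contradiction.


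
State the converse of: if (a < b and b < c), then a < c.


The converse of (P → Q) is (Q → P). It is not in general equivalent to the original.
Here P = '(a < b and b < c)' and Q = 'a < c'.

If a < c, then (a < b and b < c).


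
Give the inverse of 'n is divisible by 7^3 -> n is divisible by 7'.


The inverse of (P → Q) is (¬P → ¬Q). It is equivalent to the converse, not to the original.
Here P = 'n is divisible by 7^3' and Q = 'n is divisible by 7'.

If not (n is divisible by 7^3), then not (n is divisible by 7).


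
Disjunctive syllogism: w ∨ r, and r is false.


Disjunctive syllogism: from (P ∨ Q) and ¬P, infer Q.
One disjunct, 'r', is ruled out; the other must hold.

w


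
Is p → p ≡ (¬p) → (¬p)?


Compare truth tables:
p | φ | ψ
---------
F | T | T
T | T | T
The columns φ and ψ agree on every row.

Yes, they are logically equivalent.


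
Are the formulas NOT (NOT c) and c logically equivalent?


Compare truth tables:
c | φ | ψ
---------
F | F | F
T | T | T
The columns φ and ψ agree on every row.

Yes, they are logically equivalent.


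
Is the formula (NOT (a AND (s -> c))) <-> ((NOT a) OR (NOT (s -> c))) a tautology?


Build the truth table over {a, c, s}:
a | c | s | φ
-------------
F | F | F | T
T | F | F | T
F | T | F | T
T | T | F | T
F | F | T | T
T | F | T | T
F | T | T | T
T | T | T | T
Every row evaluates to true.

Yes, it is a tautology.


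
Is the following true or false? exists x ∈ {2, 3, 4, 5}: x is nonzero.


Evaluate the predicate on each element: 2:True, 3:True, 4:True, 5:True.
Witness x = 2 satisfies the predicate.

True


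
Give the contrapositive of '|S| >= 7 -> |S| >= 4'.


The contrapositive of (P → Q) is (¬Q → ¬P); it is logically equivalent to the original.
Here P = '|S| >= 7' and Q = '|S| >= 4'.

If not (|S| >= 4), then not (|S| >= 7).


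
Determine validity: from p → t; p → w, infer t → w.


This is (no valid rule). There exist truth assignments where the premises are all true but the conclusion is false.

Invalid.


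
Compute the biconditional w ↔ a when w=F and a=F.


Biconditional is true when both operands have the same truth value.
Substitute: w=F, a=F.
F ↔ F evaluates to T.

T


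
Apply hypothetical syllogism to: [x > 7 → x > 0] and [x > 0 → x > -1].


Hypothetical syllogism: from (P → Q) and (Q → R), infer (P → R).
Chain the two implications through the shared middle term 'x > 0'.

x > 7 → x > -1


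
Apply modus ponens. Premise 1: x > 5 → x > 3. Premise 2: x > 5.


Modus ponens: from (P → Q) and P, infer Q.
P = 'x > 5' is asserted, and P → Q holds, so Q follows.

x > 3.


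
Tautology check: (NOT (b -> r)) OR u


Build the truth table over {b, r, u}:
b | r | u | φ
-------------
F | F | F | F
T | F | F | T
F | T | F | F
T | T | F | F
F | F | T | T
T | F | T | T
F | T | T | T
T | T | T | T
Counterexample at row 1: with b=F, r=F, u=F, the formula is F.

No, it is not a tautology.


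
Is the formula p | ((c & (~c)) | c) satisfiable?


Search for a satisfying assignment over {c, p}.
Try c=True, p=False: the formula evaluates to True.
A satisfying assignment exists.

Satisfiable.


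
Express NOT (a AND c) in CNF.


Step 1: Apply De Morgan: ¬(a ∧ c) = ¬a ∨ ¬c.

(NOT a) OR (NOT c)


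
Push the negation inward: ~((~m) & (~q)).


De Morgan: the negation of a conjunction is the disjunction of the negations.
Distribute ~ across &, flipping it to |, and negate each literal.

m | q


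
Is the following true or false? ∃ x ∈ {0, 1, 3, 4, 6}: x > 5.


Evaluate the predicate on each element: 0:F, 1:F, 3:F, 4:F, 6:T.
Witness x = 6 satisfies the predicate.

T


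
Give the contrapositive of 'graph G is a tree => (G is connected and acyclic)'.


The contrapositive of (P → Q) is (¬Q → ¬P); it is logically equivalent to the original.
Here P = 'graph G is a tree' and Q = '(G is connected and acyclic)'.

If not ((G is connected and acyclic)), then not (graph G is a tree).


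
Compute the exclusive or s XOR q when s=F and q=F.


Exclusive or is true when exactly one operand is true.
Substitute: s=F, q=F.
F XOR F evaluates to F.

F


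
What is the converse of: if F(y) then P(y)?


The converse of (P → Q) is (Q → P). It is not in general equivalent to the original.
Here P = 'F(y)' and Q = 'P(y)'.

If P(y), then F(y).


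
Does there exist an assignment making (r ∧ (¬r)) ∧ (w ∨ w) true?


Check all 4 assignments over {r, w}:
r | w | φ
---------
F | F | F
T | F | F
F | T | F
T | T | F
No assignment makes the formula true.

Unsatisfiable.


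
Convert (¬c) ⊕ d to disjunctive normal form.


Step 1: (¬c) ⊕ d is true exactly when they disagree: ((¬c) ∧ ¬d) ∨ (¬(¬c) ∧ d).
Step 2: Eliminate any double negations (¬¬X = X).

((¬c) ∧ (¬d)) ∨ (c ∧ d)


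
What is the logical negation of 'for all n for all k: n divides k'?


Negation flips each quantifier (∀↔∃) and negates the inner predicate.
¬(for all n for all k: φ) = there exists n there exists k: ¬φ.

there exists n there exists k: NOT(n divides k)


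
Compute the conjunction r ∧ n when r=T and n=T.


Conjunction is true only when both operands are true.
Substitute: r=T, n=T.
T ∧ T evaluates to T.

T


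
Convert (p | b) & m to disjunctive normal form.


Step 1: Distribute ∧ over ∨: (p ∨ b) ∧ m = (p ∧ m) ∨ (b ∧ m).

(p & m) | (b & m)


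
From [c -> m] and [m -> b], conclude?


Hypothetical syllogism: from (P → Q) and (Q → R), infer (P → R).
Chain the two implications through the shared middle term 'm'.

c -> b


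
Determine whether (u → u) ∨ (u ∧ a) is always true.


Build the truth table over {a, u}:
a | u | φ
---------
F | F | T
T | F | T
F | T | T
T | T | T
Every row evaluates to true.

Yes, it is a tautology.


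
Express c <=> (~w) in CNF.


Step 1: Rewrite c ↔ (¬w) as (c → (¬w)) ∧ ((¬w) → c).
Step 2: Rewrite each implication as a disjunction.
Step 3: Eliminate any double negations (¬¬X = X).

((~c) | (~w)) & (w | c)


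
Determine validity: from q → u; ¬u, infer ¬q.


This matches the form of modus tollens: the conclusion follows in every model of the premises.

Valid.


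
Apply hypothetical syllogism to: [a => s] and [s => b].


Hypothetical syllogism: from (P → Q) and (Q → R), infer (P → R).
Chain the two implications through the shared middle term 's'.

a => b


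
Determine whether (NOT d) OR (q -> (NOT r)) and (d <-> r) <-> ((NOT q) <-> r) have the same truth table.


Compare truth tables:
d | q | r | φ | ψ
-----------------
F | F | F | T | F
T | F | F | T | T
F | T | F | T | T
T | T | F | T | F
F | F | T | T | F
T | F | T | T | T
F | T | T | T | T
T | T | T | F | F
They differ at row 1 (d=F, q=F, r=F): φ=T but ψ=F.

No, they are not logically equivalent.


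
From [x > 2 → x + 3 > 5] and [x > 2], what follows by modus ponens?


Modus ponens: from (P → Q) and P, infer Q.
P = 'x > 2' is asserted, and P → Q holds, so Q follows.

x + 3 > 5.


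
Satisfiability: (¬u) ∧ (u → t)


Search for a satisfying assignment over {t, u}.
Try t=F, u=F: the formula evaluates to T.
A satisfying assignment exists.

Satisfiable.


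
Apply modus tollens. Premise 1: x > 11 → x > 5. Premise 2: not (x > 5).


Modus tollens: from (P → Q) and ¬Q, infer ¬P.
Q = 'x > 5' is denied; since P → Q, P must also fail.

Not (x > 11).


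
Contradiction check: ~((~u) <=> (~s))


Truth table over {s, u}:
s | u | φ
---------
False | False | False
True | False | True
False | True | True
True | True | False
Satisfying assignment at row 2: s=True, u=False gives True.

No, it is not a contradiction.


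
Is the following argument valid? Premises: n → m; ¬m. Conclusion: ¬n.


This matches the form of modus tollens: the conclusion follows in every model of the premises.

Valid.


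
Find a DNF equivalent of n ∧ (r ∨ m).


Step 1: Distribute ∧ over ∨: n ∧ (r ∨ m) = (n ∧ r) ∨ (n ∧ m).

(n ∧ r) ∨ (n ∧ m)


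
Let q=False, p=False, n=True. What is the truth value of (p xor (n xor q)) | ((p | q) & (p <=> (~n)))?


Substitute q=False, p=False, n=True:
n xor q = True xor False = True
p xor (n xor q) = False xor True = True
p | q = False | False = False
~n = False
p <=> (~n) = False <=> False = True
(p | q) & (p <=> (~n)) = False & True = False
(p xor (n xor q)) | ((p | q) & (p <=> (~n))) = True | False = True

True


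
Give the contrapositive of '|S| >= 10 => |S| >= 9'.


The contrapositive of (P → Q) is (¬Q → ¬P); it is logically equivalent to the original.
Here P = '|S| >= 10' and Q = '|S| >= 9'.

If not (|S| >= 9), then not (|S| >= 10).


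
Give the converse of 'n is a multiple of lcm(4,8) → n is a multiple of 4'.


The converse of (P → Q) is (Q → P). It is not in general equivalent to the original.
Here P = 'n is a multiple of lcm(4,8)' and Q = 'n is a multiple of 4'.

If n is a multiple of 4, then n is a multiple of lcm(4,8).
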